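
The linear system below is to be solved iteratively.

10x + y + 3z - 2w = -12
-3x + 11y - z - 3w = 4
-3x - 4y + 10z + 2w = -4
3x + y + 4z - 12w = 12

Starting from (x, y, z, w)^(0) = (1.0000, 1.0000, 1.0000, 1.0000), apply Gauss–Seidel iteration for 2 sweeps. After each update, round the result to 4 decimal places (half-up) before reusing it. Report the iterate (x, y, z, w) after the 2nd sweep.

(-1.2930, -0.5096, -0.6687, -1.5886)

Iteration 1:
  x = (-12 - (1)·1.0000 - (3)·1.0000 - (-2)·1.0000) / (10) = -1.4000
  y = (4 - (-3)·-1.4000 - (-1)·1.0000 - (-3)·1.0000) / (11) = 0.3455
  z = (-4 - (-3)·-1.4000 - (-4)·0.3455 - (2)·1.0000) / (10) = -0.8818
  w = (12 - (3)·-1.4000 - (1)·0.3455 - (4)·-0.8818) / (-12) = -1.6151
Iteration 2:
  x = (-12 - (1)·0.3455 - (3)·-0.8818 - (-2)·-1.6151) / (10) = -1.2930
  y = (4 - (-3)·-1.2930 - (-1)·-0.8818 - (-3)·-1.6151) / (11) = -0.5096
  z = (-4 - (-3)·-1.2930 - (-4)·-0.5096 - (2)·-1.6151) / (10) = -0.6687
  w = (12 - (3)·-1.2930 - (1)·-0.5096 - (4)·-0.6687) / (-12) = -1.5886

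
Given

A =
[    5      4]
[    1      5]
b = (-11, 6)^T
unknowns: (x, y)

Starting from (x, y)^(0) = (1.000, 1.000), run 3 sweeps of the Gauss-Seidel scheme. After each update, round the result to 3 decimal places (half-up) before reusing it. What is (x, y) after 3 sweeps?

(-3.742, 1.948)

Iteration 1:
  x = (-11 - (4)·1.000) / (5) = -3.000
  y = (6 - (1)·-3.000) / (5) = 1.800
Iteration 2:
  x = (-11 - (4)·1.800) / (5) = -3.640
  y = (6 - (1)·-3.640) / (5) = 1.928
Iteration 3:
  x = (-11 - (4)·1.928) / (5) = -3.742
  y = (6 - (1)·-3.742) / (5) = 1.948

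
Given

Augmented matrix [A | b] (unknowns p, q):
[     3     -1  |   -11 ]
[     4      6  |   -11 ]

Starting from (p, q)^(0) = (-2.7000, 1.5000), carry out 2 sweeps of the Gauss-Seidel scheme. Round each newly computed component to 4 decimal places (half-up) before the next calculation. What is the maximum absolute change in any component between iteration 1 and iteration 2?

0.4074

Iteration 1:
  p = (-11 - (-1)·1.5000) / (3) = -3.1667
  q = (-11 - (4)·-3.1667) / (6) = 0.2778
Iteration 2:
  p = (-11 - (-1)·0.2778) / (3) = -3.5741
  q = (-11 - (4)·-3.5741) / (6) = 0.5494
Change: (-0.4074, 0.2716) → max |·| = 0.4074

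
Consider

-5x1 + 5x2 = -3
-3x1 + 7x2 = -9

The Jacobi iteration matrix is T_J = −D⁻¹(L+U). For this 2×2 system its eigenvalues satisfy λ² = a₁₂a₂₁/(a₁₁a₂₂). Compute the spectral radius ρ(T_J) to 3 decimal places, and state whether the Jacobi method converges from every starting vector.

0.655

a₁₂a₂₁/(a₁₁a₂₂) = (5)·(-3) / ((-5)·(7)) = 0.428571
ρ = √|0.428571| = √0.428571 = 0.655
ρ < 1, so Jacobi converges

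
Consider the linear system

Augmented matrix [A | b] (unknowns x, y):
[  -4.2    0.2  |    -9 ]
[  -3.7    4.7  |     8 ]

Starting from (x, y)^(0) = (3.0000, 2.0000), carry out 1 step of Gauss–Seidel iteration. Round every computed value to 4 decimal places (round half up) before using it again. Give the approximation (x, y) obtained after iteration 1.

Iteration 1:
  x = (-9 - (0.2)·2.0000) / (-4.2) = 2.2381
  y = (8 - (-3.7)·2.2381) / (4.7) = 3.4640

(2.2381, 3.4640)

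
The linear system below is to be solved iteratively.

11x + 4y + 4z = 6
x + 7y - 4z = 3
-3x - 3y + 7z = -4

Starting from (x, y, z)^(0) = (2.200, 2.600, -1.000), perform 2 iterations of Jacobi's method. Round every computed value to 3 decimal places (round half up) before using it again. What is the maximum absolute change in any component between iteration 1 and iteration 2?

2.269

Iteration 1:
  x = (6 - (4)·2.600 - (4)·-1.000) / (11) = -0.036
  y = (3 - (1)·2.200 - (-4)·-1.000) / (7) = -0.457
  z = (-4 - (-3)·2.200 - (-3)·2.600) / (7) = 1.486
Iteration 2:
  x = (6 - (4)·-0.457 - (4)·1.486) / (11) = 0.171
  y = (3 - (1)·-0.036 - (-4)·1.486) / (7) = 1.283
  z = (-4 - (-3)·-0.036 - (-3)·-0.457) / (7) = -0.783
Change: (0.207, 1.740, -2.269) → max |·| = 2.269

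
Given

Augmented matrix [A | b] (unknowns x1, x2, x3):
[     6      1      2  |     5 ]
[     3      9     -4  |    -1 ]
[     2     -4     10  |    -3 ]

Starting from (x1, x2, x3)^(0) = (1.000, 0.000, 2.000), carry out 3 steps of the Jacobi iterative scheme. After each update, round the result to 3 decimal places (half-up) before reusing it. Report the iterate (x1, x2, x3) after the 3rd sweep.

(0.950, -0.489, -0.641)

Iteration 1:
  x1 = (5 - (1)·0.000 - (2)·2.000) / (6) = 0.167
  x2 = (-1 - (3)·1.000 - (-4)·2.000) / (9) = 0.444
  x3 = (-3 - (2)·1.000 - (-4)·0.000) / (10) = -0.500
Iteration 2:
  x1 = (5 - (1)·0.444 - (2)·-0.500) / (6) = 0.926
  x2 = (-1 - (3)·0.167 - (-4)·-0.500) / (9) = -0.389
  x3 = (-3 - (2)·0.167 - (-4)·0.444) / (10) = -0.156
Iteration 3:
  x1 = (5 - (1)·-0.389 - (2)·-0.156) / (6) = 0.950
  x2 = (-1 - (3)·0.926 - (-4)·-0.156) / (9) = -0.489
  x3 = (-3 - (2)·0.926 - (-4)·-0.389) / (10) = -0.641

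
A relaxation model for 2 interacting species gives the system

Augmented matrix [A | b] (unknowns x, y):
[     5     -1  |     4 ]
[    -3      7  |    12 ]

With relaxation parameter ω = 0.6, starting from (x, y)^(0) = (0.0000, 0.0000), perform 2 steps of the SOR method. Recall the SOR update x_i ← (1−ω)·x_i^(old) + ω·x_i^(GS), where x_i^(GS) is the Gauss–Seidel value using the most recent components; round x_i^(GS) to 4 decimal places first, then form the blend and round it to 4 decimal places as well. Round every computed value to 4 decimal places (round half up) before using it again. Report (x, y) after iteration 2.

Iteration 1:
  x: GS value = (4 - (-1)·0.0000) / (5) = 0.8000;  x ← (1−ω)·0.0000 + ω·0.8000 = 0.4800
  y: GS value = (12 - (-3)·0.4800) / (7) = 1.9200;  y ← (1−ω)·0.0000 + ω·1.9200 = 1.1520
Iteration 2:
  x: GS value = (4 - (-1)·1.1520) / (5) = 1.0304;  x ← (1−ω)·0.4800 + ω·1.0304 = 0.8102
  y: GS value = (12 - (-3)·0.8102) / (7) = 2.0615;  y ← (1−ω)·1.1520 + ω·2.0615 = 1.6977

(0.8102, 1.6977)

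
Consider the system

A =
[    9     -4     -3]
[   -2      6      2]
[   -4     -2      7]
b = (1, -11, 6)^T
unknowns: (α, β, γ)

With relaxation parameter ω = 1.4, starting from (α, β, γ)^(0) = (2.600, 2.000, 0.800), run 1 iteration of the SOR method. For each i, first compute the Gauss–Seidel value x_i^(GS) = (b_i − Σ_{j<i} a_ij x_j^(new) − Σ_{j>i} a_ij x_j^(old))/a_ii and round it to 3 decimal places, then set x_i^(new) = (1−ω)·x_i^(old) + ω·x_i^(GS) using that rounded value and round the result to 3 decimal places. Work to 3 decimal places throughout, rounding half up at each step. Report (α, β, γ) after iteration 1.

Iteration 1:
  α: GS value = (1 - (-4)·2.000 - (-3)·0.800) / (9) = 1.267;  α ← (1−ω)·2.600 + ω·1.267 = 0.734
  β: GS value = (-11 - (-2)·0.734 - (2)·0.800) / (6) = -1.855;  β ← (1−ω)·2.000 + ω·-1.855 = -3.397
  γ: GS value = (6 - (-4)·0.734 - (-2)·-3.397) / (7) = 0.306;  γ ← (1−ω)·0.800 + ω·0.306 = 0.108

(0.734, -3.397, 0.108)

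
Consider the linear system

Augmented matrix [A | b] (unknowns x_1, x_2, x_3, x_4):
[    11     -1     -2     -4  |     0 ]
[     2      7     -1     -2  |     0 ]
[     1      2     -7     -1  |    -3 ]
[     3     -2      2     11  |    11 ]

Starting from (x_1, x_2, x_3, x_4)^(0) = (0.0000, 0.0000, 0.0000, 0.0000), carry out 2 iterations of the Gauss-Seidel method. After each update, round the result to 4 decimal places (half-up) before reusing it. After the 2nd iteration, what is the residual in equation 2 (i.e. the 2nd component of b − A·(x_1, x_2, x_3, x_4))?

Iteration 1:
  x_1 = (0 - (-1)·0.0000 - (-2)·0.0000 - (-4)·0.0000) / (11) = 0.0000
  x_2 = (0 - (2)·0.0000 - (-1)·0.0000 - (-2)·0.0000) / (7) = 0.0000
  x_3 = (-3 - (1)·0.0000 - (2)·0.0000 - (-1)·0.0000) / (-7) = 0.4286
  x_4 = (11 - (3)·0.0000 - (-2)·0.0000 - (2)·0.4286) / (11) = 0.9221
Iteration 2:
  x_1 = (0 - (-1)·0.0000 - (-2)·0.4286 - (-4)·0.9221) / (11) = 0.4132
  x_2 = (0 - (2)·0.4132 - (-1)·0.4286 - (-2)·0.9221) / (7) = 0.2066
  x_3 = (-3 - (1)·0.4132 - (2)·0.2066 - (-1)·0.9221) / (-7) = 0.4149
  x_4 = (11 - (3)·0.4132 - (-2)·0.2066 - (2)·0.4149) / (11) = 0.8494
Residual b − A·x = (-0.1112, -0.1589, -0.0727, 0.0004)

-0.1589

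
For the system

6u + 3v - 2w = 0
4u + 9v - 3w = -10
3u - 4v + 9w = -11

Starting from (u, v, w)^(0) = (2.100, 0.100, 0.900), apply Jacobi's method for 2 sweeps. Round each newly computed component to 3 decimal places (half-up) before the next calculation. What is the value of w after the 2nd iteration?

Iteration 1:
  u = (0 - (3)·0.100 - (-2)·0.900) / (6) = 0.250
  v = (-10 - (4)·2.100 - (-3)·0.900) / (9) = -1.744
  w = (-11 - (3)·2.100 - (-4)·0.100) / (9) = -1.878
Iteration 2:
  u = (0 - (3)·-1.744 - (-2)·-1.878) / (6) = 0.246
  v = (-10 - (4)·0.250 - (-3)·-1.878) / (9) = -1.848
  w = (-11 - (3)·0.250 - (-4)·-1.744) / (9) = -2.081

-2.081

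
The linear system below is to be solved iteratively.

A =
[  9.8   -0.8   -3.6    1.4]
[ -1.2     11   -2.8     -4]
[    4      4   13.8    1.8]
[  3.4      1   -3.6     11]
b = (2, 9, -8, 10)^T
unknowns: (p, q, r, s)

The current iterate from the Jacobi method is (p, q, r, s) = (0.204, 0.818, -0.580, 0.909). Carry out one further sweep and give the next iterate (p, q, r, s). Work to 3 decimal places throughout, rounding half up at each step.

(-0.072, 1.023, -0.995, 0.582)

One sweep:
  p = (2 - (-0.8)·0.818 - (-3.6)·-0.580 - (1.4)·0.909) / (9.8) = -0.072
  q = (9 - (-1.2)·0.204 - (-2.8)·-0.580 - (-4)·0.909) / (11) = 1.023
  r = (-8 - (4)·0.204 - (4)·0.818 - (1.8)·0.909) / (13.8) = -0.995
  s = (10 - (3.4)·0.204 - (1)·0.818 - (-3.6)·-0.580) / (11) = 0.582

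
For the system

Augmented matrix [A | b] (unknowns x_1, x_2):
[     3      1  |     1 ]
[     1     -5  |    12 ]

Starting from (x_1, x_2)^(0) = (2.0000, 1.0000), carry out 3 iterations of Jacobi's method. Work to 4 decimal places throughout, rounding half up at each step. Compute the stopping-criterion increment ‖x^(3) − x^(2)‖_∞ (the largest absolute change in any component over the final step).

0.2000

Iteration 1:
  x_1 = (1 - (1)·1.0000) / (3) = 0.0000
  x_2 = (12 - (1)·2.0000) / (-5) = -2.0000
Iteration 2:
  x_1 = (1 - (1)·-2.0000) / (3) = 1.0000
  x_2 = (12 - (1)·0.0000) / (-5) = -2.4000
Iteration 3:
  x_1 = (1 - (1)·-2.4000) / (3) = 1.1333
  x_2 = (12 - (1)·1.0000) / (-5) = -2.2000
Change: (0.1333, 0.2000) → max |·| = 0.2000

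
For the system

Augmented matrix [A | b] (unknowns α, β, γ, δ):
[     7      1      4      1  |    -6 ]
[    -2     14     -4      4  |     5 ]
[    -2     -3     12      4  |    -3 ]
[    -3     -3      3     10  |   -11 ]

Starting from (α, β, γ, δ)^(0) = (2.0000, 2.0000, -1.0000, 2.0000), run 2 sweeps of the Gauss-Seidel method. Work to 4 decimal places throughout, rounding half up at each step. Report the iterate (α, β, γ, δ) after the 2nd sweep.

Iteration 1:
  α = (-6 - (1)·2.0000 - (4)·-1.0000 - (1)·2.0000) / (7) = -0.8571
  β = (5 - (-2)·-0.8571 - (-4)·-1.0000 - (4)·2.0000) / (14) = -0.6224
  γ = (-3 - (-2)·-0.8571 - (-3)·-0.6224 - (4)·2.0000) / (12) = -1.2151
  δ = (-11 - (-3)·-0.8571 - (-3)·-0.6224 - (3)·-1.2151) / (10) = -1.1793
Iteration 2:
  α = (-6 - (1)·-0.6224 - (4)·-1.2151 - (1)·-1.1793) / (7) = 0.0946
  β = (5 - (-2)·0.0946 - (-4)·-1.2151 - (4)·-1.1793) / (14) = 0.3604
  γ = (-3 - (-2)·0.0946 - (-3)·0.3604 - (4)·-1.1793) / (12) = 0.2490
  δ = (-11 - (-3)·0.0946 - (-3)·0.3604 - (3)·0.2490) / (10) = -1.0382

(0.0946, 0.3604, 0.2490, -1.0382)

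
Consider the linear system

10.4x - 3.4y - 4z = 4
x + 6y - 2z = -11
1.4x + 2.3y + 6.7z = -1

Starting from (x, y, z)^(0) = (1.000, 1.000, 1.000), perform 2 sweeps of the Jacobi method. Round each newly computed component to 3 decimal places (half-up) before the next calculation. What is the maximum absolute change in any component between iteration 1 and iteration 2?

1.526

Iteration 1:
  x = (4 - (-3.4)·1.000 - (-4)·1.000) / (10.4) = 1.096
  y = (-11 - (1)·1.000 - (-2)·1.000) / (6) = -1.667
  z = (-1 - (1.4)·1.000 - (2.3)·1.000) / (6.7) = -0.701
Iteration 2:
  x = (4 - (-3.4)·-1.667 - (-4)·-0.701) / (10.4) = -0.430
  y = (-11 - (1)·1.096 - (-2)·-0.701) / (6) = -2.250
  z = (-1 - (1.4)·1.096 - (2.3)·-1.667) / (6.7) = 0.194
Change: (-1.526, -0.583, 0.895) → max |·| = 1.526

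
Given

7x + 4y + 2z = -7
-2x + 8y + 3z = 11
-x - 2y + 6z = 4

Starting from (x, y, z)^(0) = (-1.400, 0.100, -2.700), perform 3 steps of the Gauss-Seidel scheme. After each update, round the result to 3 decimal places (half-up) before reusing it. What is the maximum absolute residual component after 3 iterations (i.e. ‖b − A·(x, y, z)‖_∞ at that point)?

Iteration 1:
  x = (-7 - (4)·0.100 - (2)·-2.700) / (7) = -0.286
  y = (11 - (-2)·-0.286 - (3)·-2.700) / (8) = 2.316
  z = (4 - (-1)·-0.286 - (-2)·2.316) / (6) = 1.391
Iteration 2:
  x = (-7 - (4)·2.316 - (2)·1.391) / (7) = -2.721
  y = (11 - (-2)·-2.721 - (3)·1.391) / (8) = 0.173
  z = (4 - (-1)·-2.721 - (-2)·0.173) / (6) = 0.271
Iteration 3:
  x = (-7 - (4)·0.173 - (2)·0.271) / (7) = -1.176
  y = (11 - (-2)·-1.176 - (3)·0.271) / (8) = 0.979
  z = (4 - (-1)·-1.176 - (-2)·0.979) / (6) = 0.797
Residual b − A·x = (-4.278, -1.575, 0.000); ∞-norm = 4.278

4.278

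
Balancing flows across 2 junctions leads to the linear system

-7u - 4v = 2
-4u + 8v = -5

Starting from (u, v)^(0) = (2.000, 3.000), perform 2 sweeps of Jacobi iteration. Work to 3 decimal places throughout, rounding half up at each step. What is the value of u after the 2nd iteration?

Iteration 1:
  u = (2 - (-4)·3.000) / (-7) = -2.000
  v = (-5 - (-4)·2.000) / (8) = 0.375
Iteration 2:
  u = (2 - (-4)·0.375) / (-7) = -0.500
  v = (-5 - (-4)·-2.000) / (8) = -1.625

-0.500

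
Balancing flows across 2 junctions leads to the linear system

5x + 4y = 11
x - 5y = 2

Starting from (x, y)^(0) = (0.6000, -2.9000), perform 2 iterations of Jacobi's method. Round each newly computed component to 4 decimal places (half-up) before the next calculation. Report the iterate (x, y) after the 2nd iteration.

(2.4240, 0.5040)

Iteration 1:
  x = (11 - (4)·-2.9000) / (5) = 4.5200
  y = (2 - (1)·0.6000) / (-5) = -0.2800
Iteration 2:
  x = (11 - (4)·-0.2800) / (5) = 2.4240
  y = (2 - (1)·4.5200) / (-5) = 0.5040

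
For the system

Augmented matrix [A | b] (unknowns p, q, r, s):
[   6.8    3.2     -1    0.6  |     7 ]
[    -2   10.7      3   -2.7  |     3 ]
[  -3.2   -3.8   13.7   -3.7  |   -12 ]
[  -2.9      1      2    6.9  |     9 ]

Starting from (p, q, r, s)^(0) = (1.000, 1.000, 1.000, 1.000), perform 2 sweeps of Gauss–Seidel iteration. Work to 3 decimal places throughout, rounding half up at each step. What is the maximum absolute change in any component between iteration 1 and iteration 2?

Iteration 1:
  p = (7 - (3.2)·1.000 - (-1)·1.000 - (0.6)·1.000) / (6.8) = 0.618
  q = (3 - (-2)·0.618 - (3)·1.000 - (-2.7)·1.000) / (10.7) = 0.368
  r = (-12 - (-3.2)·0.618 - (-3.8)·0.368 - (-3.7)·1.000) / (13.7) = -0.359
  s = (9 - (-2.9)·0.618 - (1)·0.368 - (2)·-0.359) / (6.9) = 1.615
Iteration 2:
  p = (7 - (3.2)·0.368 - (-1)·-0.359 - (0.6)·1.615) / (6.8) = 0.661
  q = (3 - (-2)·0.661 - (3)·-0.359 - (-2.7)·1.615) / (10.7) = 0.912
  r = (-12 - (-3.2)·0.661 - (-3.8)·0.912 - (-3.7)·1.615) / (13.7) = -0.032
  s = (9 - (-2.9)·0.661 - (1)·0.912 - (2)·-0.032) / (6.9) = 1.459
Change: (0.043, 0.544, 0.327, -0.156) → max |·| = 0.544

0.544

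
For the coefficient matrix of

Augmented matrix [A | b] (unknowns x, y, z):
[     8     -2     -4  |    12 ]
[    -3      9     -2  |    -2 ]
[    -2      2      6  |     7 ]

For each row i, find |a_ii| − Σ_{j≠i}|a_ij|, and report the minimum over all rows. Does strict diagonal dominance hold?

row 1: |8| − (2+4) = 2
row 2: |9| − (3+2) = 4
row 3: |6| − (2+2) = 2
minimum over rows = 2 → strictly diagonally dominant (convergence guaranteed)

2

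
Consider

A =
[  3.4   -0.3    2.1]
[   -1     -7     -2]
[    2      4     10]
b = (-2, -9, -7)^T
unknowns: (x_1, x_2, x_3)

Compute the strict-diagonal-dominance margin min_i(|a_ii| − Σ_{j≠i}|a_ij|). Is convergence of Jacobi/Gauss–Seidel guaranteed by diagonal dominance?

row 1: |3.4| − (0.3+2.1) = 1
row 2: |-7| − (1+2) = 4
row 3: |10| − (2+4) = 4
minimum over rows = 1 → strictly diagonally dominant (convergence guaranteed)

1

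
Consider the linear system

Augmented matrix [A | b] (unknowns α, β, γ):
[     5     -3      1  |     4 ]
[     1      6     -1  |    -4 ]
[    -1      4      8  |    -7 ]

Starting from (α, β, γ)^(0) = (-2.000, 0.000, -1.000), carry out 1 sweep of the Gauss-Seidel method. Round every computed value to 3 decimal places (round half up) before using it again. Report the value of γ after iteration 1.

Iteration 1:
  α = (4 - (-3)·0.000 - (1)·-1.000) / (5) = 1.000
  β = (-4 - (1)·1.000 - (-1)·-1.000) / (6) = -1.000
  γ = (-7 - (-1)·1.000 - (4)·-1.000) / (8) = -0.250

-0.250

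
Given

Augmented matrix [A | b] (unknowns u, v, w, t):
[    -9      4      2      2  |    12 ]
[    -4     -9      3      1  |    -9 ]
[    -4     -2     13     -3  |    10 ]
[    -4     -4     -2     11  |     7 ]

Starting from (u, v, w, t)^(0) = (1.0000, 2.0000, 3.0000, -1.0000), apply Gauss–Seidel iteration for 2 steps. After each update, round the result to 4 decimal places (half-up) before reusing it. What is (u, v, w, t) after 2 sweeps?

(0.0180, 1.4321, 1.3352, 1.4064)

Iteration 1:
  u = (12 - (4)·2.0000 - (2)·3.0000 - (2)·-1.0000) / (-9) = 0.0000
  v = (-9 - (-4)·0.0000 - (3)·3.0000 - (1)·-1.0000) / (-9) = 1.8889
  w = (10 - (-4)·0.0000 - (-2)·1.8889 - (-3)·-1.0000) / (13) = 0.8291
  t = (7 - (-4)·0.0000 - (-4)·1.8889 - (-2)·0.8291) / (11) = 1.4740
Iteration 2:
  u = (12 - (4)·1.8889 - (2)·0.8291 - (2)·1.4740) / (-9) = 0.0180
  v = (-9 - (-4)·0.0180 - (3)·0.8291 - (1)·1.4740) / (-9) = 1.4321
  w = (10 - (-4)·0.0180 - (-2)·1.4321 - (-3)·1.4740) / (13) = 1.3352
  t = (7 - (-4)·0.0180 - (-4)·1.4321 - (-2)·1.3352) / (11) = 1.4064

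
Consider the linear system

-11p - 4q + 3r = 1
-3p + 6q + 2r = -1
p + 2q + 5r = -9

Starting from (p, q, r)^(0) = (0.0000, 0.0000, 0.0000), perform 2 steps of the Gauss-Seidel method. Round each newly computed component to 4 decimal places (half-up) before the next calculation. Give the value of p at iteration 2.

Iteration 1:
  p = (1 - (-4)·0.0000 - (3)·0.0000) / (-11) = -0.0909
  q = (-1 - (-3)·-0.0909 - (2)·0.0000) / (6) = -0.2121
  r = (-9 - (1)·-0.0909 - (2)·-0.2121) / (5) = -1.6970
Iteration 2:
  p = (1 - (-4)·-0.2121 - (3)·-1.6970) / (-11) = -0.4766
  q = (-1 - (-3)·-0.4766 - (2)·-1.6970) / (6) = 0.1607
  r = (-9 - (1)·-0.4766 - (2)·0.1607) / (5) = -1.7690

-0.4766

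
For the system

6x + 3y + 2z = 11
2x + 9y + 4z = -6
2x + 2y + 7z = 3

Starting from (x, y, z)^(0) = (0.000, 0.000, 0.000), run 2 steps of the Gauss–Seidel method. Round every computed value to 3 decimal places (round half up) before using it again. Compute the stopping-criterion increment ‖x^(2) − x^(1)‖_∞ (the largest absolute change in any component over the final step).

0.467

Iteration 1:
  x = (11 - (3)·0.000 - (2)·0.000) / (6) = 1.833
  y = (-6 - (2)·1.833 - (4)·0.000) / (9) = -1.074
  z = (3 - (2)·1.833 - (2)·-1.074) / (7) = 0.212
Iteration 2:
  x = (11 - (3)·-1.074 - (2)·0.212) / (6) = 2.300
  y = (-6 - (2)·2.300 - (4)·0.212) / (9) = -1.272
  z = (3 - (2)·2.300 - (2)·-1.272) / (7) = 0.135
Change: (0.467, -0.198, -0.077) → max |·| = 0.467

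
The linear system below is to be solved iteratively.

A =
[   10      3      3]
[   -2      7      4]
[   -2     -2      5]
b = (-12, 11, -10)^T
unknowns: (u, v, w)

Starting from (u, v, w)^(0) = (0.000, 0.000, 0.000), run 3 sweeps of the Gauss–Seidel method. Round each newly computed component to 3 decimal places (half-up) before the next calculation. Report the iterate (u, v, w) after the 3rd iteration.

(-1.504, 1.951, -1.821)

Iteration 1:
  u = (-12 - (3)·0.000 - (3)·0.000) / (10) = -1.200
  v = (11 - (-2)·-1.200 - (4)·0.000) / (7) = 1.229
  w = (-10 - (-2)·-1.200 - (-2)·1.229) / (5) = -1.988
Iteration 2:
  u = (-12 - (3)·1.229 - (3)·-1.988) / (10) = -0.972
  v = (11 - (-2)·-0.972 - (4)·-1.988) / (7) = 2.430
  w = (-10 - (-2)·-0.972 - (-2)·2.430) / (5) = -1.417
Iteration 3:
  u = (-12 - (3)·2.430 - (3)·-1.417) / (10) = -1.504
  v = (11 - (-2)·-1.504 - (4)·-1.417) / (7) = 1.951
  w = (-10 - (-2)·-1.504 - (-2)·1.951) / (5) = -1.821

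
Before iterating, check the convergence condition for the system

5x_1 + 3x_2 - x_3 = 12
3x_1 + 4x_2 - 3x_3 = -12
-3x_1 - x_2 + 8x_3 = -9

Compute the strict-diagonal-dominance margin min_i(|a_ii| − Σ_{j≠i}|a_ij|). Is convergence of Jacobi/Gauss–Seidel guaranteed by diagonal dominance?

row 1: |5| − (3+1) = 1
row 2: |4| − (3+3) = -2
row 3: |8| − (3+1) = 4
minimum over rows = -2 → not strictly diagonally dominant

-2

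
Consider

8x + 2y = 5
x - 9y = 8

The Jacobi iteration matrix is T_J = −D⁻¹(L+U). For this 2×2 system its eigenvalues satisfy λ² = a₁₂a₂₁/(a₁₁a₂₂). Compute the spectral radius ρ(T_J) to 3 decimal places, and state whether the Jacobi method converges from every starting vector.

0.167

a₁₂a₂₁/(a₁₁a₂₂) = (2)·(1) / ((8)·(-9)) = -0.027778
ρ = √|-0.027778| = √0.027778 = 0.167
ρ < 1, so Jacobi converges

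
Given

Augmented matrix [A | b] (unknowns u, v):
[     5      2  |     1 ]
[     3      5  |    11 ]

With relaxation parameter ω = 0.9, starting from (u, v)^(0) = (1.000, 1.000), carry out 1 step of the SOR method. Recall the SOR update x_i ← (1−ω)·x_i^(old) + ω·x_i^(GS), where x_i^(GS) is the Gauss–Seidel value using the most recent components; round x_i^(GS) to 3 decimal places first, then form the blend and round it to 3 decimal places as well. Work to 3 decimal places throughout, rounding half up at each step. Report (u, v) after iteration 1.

(-0.080, 2.123)

Iteration 1:
  u: GS value = (1 - (2)·1.000) / (5) = -0.200;  u ← (1−ω)·1.000 + ω·-0.200 = -0.080
  v: GS value = (11 - (3)·-0.080) / (5) = 2.248;  v ← (1−ω)·1.000 + ω·2.248 = 2.123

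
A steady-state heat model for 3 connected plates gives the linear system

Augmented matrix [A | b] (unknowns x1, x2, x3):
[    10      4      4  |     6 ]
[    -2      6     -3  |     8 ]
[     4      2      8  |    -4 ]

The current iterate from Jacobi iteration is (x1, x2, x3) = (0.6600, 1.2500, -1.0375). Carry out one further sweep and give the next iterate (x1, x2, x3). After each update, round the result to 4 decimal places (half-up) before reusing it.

One sweep:
  x1 = (6 - (4)·1.2500 - (4)·-1.0375) / (10) = 0.5150
  x2 = (8 - (-2)·0.6600 - (-3)·-1.0375) / (6) = 1.0346
  x3 = (-4 - (4)·0.6600 - (2)·1.2500) / (8) = -1.1425

(0.5150, 1.0346, -1.1425)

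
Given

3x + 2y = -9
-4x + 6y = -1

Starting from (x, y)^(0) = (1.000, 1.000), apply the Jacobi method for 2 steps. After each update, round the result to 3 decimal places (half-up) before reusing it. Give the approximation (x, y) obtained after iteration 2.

Iteration 1:
  x = (-9 - (2)·1.000) / (3) = -3.667
  y = (-1 - (-4)·1.000) / (6) = 0.500
Iteration 2:
  x = (-9 - (2)·0.500) / (3) = -3.333
  y = (-1 - (-4)·-3.667) / (6) = -2.611

(-3.333, -2.611)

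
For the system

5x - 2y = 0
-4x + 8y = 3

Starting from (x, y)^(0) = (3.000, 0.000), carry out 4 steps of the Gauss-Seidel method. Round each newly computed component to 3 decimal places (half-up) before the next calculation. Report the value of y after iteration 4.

Iteration 1:
  x = (0 - (-2)·0.000) / (5) = 0.000
  y = (3 - (-4)·0.000) / (8) = 0.375
Iteration 2:
  x = (0 - (-2)·0.375) / (5) = 0.150
  y = (3 - (-4)·0.150) / (8) = 0.450
Iteration 3:
  x = (0 - (-2)·0.450) / (5) = 0.180
  y = (3 - (-4)·0.180) / (8) = 0.465
Iteration 4:
  x = (0 - (-2)·0.465) / (5) = 0.186
  y = (3 - (-4)·0.186) / (8) = 0.468

0.468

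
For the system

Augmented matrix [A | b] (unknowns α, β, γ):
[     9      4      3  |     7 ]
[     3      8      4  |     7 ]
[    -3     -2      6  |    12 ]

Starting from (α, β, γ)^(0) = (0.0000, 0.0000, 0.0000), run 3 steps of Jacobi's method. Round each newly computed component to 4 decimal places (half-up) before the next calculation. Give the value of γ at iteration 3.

1.7222

Iteration 1:
  α = (7 - (4)·0.0000 - (3)·0.0000) / (9) = 0.7778
  β = (7 - (3)·0.0000 - (4)·0.0000) / (8) = 0.8750
  γ = (12 - (-3)·0.0000 - (-2)·0.0000) / (6) = 2.0000
Iteration 2:
  α = (7 - (4)·0.8750 - (3)·2.0000) / (9) = -0.2778
  β = (7 - (3)·0.7778 - (4)·2.0000) / (8) = -0.4167
  γ = (12 - (-3)·0.7778 - (-2)·0.8750) / (6) = 2.6806
Iteration 3:
  α = (7 - (4)·-0.4167 - (3)·2.6806) / (9) = 0.0694
  β = (7 - (3)·-0.2778 - (4)·2.6806) / (8) = -0.3611
  γ = (12 - (-3)·-0.2778 - (-2)·-0.4167) / (6) = 1.7222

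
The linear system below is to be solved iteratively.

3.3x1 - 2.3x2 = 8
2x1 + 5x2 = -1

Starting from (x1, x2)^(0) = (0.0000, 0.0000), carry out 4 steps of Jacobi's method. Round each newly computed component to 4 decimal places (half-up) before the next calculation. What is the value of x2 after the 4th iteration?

Iteration 1:
  x1 = (8 - (-2.3)·0.0000) / (3.3) = 2.4242
  x2 = (-1 - (2)·0.0000) / (5) = -0.2000
Iteration 2:
  x1 = (8 - (-2.3)·-0.2000) / (3.3) = 2.2848
  x2 = (-1 - (2)·2.4242) / (5) = -1.1697
Iteration 3:
  x1 = (8 - (-2.3)·-1.1697) / (3.3) = 1.6090
  x2 = (-1 - (2)·2.2848) / (5) = -1.1139
Iteration 4:
  x1 = (8 - (-2.3)·-1.1139) / (3.3) = 1.6479
  x2 = (-1 - (2)·1.6090) / (5) = -0.8436

-0.8436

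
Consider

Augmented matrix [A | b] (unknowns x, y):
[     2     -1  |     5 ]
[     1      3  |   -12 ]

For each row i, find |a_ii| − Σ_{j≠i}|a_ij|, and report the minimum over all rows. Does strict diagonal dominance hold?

1

row 1: |2| − (1) = 1
row 2: |3| − (1) = 2
minimum over rows = 1 → strictly diagonally dominant (convergence guaranteed)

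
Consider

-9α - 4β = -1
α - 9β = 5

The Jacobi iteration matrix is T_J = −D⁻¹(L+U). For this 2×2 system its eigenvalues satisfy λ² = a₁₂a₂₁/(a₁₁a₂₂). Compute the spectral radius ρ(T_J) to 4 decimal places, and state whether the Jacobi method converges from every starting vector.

0.2222

a₁₂a₂₁/(a₁₁a₂₂) = (-4)·(1) / ((-9)·(-9)) = -0.049383
ρ = √|-0.049383| = √0.049383 = 0.2222
ρ < 1, so Jacobi converges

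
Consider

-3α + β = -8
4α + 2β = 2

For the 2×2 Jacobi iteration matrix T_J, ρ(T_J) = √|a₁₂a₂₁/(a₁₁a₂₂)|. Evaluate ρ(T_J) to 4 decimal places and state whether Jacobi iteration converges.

0.8165

a₁₂a₂₁/(a₁₁a₂₂) = (1)·(4) / ((-3)·(2)) = -0.666667
ρ = √|-0.666667| = √0.666667 = 0.8165
ρ < 1, so Jacobi converges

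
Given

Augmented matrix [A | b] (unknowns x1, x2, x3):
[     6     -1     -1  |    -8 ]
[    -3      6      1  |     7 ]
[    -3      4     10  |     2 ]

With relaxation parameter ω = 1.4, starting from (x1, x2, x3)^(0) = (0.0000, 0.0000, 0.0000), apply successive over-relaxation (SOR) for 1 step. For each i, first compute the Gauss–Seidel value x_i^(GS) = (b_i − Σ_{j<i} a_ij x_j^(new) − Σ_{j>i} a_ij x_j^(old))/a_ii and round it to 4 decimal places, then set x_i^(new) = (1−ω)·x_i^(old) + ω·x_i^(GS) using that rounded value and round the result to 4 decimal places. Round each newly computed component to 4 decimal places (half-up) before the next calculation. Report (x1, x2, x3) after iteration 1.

Iteration 1:
  x1: GS value = (-8 - (-1)·0.0000 - (-1)·0.0000) / (6) = -1.3333;  x1 ← (1−ω)·0.0000 + ω·-1.3333 = -1.8666
  x2: GS value = (7 - (-3)·-1.8666 - (1)·0.0000) / (6) = 0.2334;  x2 ← (1−ω)·0.0000 + ω·0.2334 = 0.3268
  x3: GS value = (2 - (-3)·-1.8666 - (4)·0.3268) / (10) = -0.4907;  x3 ← (1−ω)·0.0000 + ω·-0.4907 = -0.6870

(-1.8666, 0.3268, -0.6870)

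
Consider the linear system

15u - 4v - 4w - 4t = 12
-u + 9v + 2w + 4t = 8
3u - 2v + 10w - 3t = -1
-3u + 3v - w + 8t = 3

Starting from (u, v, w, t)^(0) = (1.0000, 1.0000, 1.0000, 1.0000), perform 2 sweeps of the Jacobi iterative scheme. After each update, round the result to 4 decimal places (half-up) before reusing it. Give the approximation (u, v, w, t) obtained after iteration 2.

Iteration 1:
  u = (12 - (-4)·1.0000 - (-4)·1.0000 - (-4)·1.0000) / (15) = 1.6000
  v = (8 - (-1)·1.0000 - (2)·1.0000 - (4)·1.0000) / (9) = 0.3333
  w = (-1 - (3)·1.0000 - (-2)·1.0000 - (-3)·1.0000) / (10) = 0.1000
  t = (3 - (-3)·1.0000 - (3)·1.0000 - (-1)·1.0000) / (8) = 0.5000
Iteration 2:
  u = (12 - (-4)·0.3333 - (-4)·0.1000 - (-4)·0.5000) / (15) = 1.0489
  v = (8 - (-1)·1.6000 - (2)·0.1000 - (4)·0.5000) / (9) = 0.8222
  w = (-1 - (3)·1.6000 - (-2)·0.3333 - (-3)·0.5000) / (10) = -0.3633
  t = (3 - (-3)·1.6000 - (3)·0.3333 - (-1)·0.1000) / (8) = 0.8625

(1.0489, 0.8222, -0.3633, 0.8625)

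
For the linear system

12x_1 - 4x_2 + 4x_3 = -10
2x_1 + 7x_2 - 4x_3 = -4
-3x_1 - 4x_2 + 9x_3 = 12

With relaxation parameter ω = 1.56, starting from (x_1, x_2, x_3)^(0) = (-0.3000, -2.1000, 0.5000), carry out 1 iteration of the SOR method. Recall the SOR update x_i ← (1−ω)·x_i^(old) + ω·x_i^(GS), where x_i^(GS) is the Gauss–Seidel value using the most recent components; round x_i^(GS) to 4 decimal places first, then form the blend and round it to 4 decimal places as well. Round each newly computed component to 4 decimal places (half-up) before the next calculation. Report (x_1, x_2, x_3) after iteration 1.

Iteration 1:
  x_1: GS value = (-10 - (-4)·-2.1000 - (4)·0.5000) / (12) = -1.7000;  x_1 ← (1−ω)·-0.3000 + ω·-1.7000 = -2.4840
  x_2: GS value = (-4 - (2)·-2.4840 - (-4)·0.5000) / (7) = 0.4240;  x_2 ← (1−ω)·-2.1000 + ω·0.4240 = 1.8374
  x_3: GS value = (12 - (-3)·-2.4840 - (-4)·1.8374) / (9) = 1.3220;  x_3 ← (1−ω)·0.5000 + ω·1.3220 = 1.7823

(-2.4840, 1.8374, 1.7823)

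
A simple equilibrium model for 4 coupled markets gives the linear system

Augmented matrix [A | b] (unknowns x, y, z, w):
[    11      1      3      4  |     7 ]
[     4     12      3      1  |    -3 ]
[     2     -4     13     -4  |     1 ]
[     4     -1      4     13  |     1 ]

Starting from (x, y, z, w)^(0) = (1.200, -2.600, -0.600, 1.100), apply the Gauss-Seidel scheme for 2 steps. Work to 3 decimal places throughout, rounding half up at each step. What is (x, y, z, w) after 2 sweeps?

Iteration 1:
  x = (7 - (1)·-2.600 - (3)·-0.600 - (4)·1.100) / (11) = 0.636
  y = (-3 - (4)·0.636 - (3)·-0.600 - (1)·1.100) / (12) = -0.404
  z = (1 - (2)·0.636 - (-4)·-0.404 - (-4)·1.100) / (13) = 0.193
  w = (1 - (4)·0.636 - (-1)·-0.404 - (4)·0.193) / (13) = -0.209
Iteration 2:
  x = (7 - (1)·-0.404 - (3)·0.193 - (4)·-0.209) / (11) = 0.696
  y = (-3 - (4)·0.696 - (3)·0.193 - (1)·-0.209) / (12) = -0.513
  z = (1 - (2)·0.696 - (-4)·-0.513 - (-4)·-0.209) / (13) = -0.252
  w = (1 - (4)·0.696 - (-1)·-0.513 - (4)·-0.252) / (13) = -0.099

(0.696, -0.513, -0.252, -0.099)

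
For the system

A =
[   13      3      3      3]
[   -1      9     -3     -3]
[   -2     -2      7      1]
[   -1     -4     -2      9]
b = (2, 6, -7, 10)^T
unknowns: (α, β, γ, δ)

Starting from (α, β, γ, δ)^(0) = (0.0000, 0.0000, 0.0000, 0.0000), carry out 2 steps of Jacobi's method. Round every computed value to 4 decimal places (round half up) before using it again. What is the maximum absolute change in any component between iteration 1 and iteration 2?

Iteration 1:
  α = (2 - (3)·0.0000 - (3)·0.0000 - (3)·0.0000) / (13) = 0.1538
  β = (6 - (-1)·0.0000 - (-3)·0.0000 - (-3)·0.0000) / (9) = 0.6667
  γ = (-7 - (-2)·0.0000 - (-2)·0.0000 - (1)·0.0000) / (7) = -1.0000
  δ = (10 - (-1)·0.0000 - (-4)·0.0000 - (-2)·0.0000) / (9) = 1.1111
Iteration 2:
  α = (2 - (3)·0.6667 - (3)·-1.0000 - (3)·1.1111) / (13) = -0.0256
  β = (6 - (-1)·0.1538 - (-3)·-1.0000 - (-3)·1.1111) / (9) = 0.7208
  γ = (-7 - (-2)·0.1538 - (-2)·0.6667 - (1)·1.1111) / (7) = -0.9243
  δ = (10 - (-1)·0.1538 - (-4)·0.6667 - (-2)·-1.0000) / (9) = 1.2023
Change: (-0.1794, 0.0541, 0.0757, 0.0912) → max |·| = 0.1794

0.1794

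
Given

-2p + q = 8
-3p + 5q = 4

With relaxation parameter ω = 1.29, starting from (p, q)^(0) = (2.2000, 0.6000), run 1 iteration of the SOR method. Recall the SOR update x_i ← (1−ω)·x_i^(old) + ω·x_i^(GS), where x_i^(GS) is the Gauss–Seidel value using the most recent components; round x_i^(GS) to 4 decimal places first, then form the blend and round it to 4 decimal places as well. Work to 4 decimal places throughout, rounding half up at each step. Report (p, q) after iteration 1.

Iteration 1:
  p: GS value = (8 - (1)·0.6000) / (-2) = -3.7000;  p ← (1−ω)·2.2000 + ω·-3.7000 = -5.4110
  q: GS value = (4 - (-3)·-5.4110) / (5) = -2.4466;  q ← (1−ω)·0.6000 + ω·-2.4466 = -3.3301

(-5.4110, -3.3301)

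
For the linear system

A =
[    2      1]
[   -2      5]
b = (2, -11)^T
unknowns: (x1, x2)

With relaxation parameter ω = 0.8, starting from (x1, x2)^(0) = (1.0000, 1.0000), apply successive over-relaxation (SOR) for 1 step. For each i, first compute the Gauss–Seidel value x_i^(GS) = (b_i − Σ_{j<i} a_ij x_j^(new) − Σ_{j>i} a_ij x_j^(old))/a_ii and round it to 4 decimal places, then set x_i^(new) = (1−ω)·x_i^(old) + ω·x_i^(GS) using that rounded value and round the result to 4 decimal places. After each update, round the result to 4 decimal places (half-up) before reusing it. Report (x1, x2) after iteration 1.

(0.6000, -1.3680)

Iteration 1:
  x1: GS value = (2 - (1)·1.0000) / (2) = 0.5000;  x1 ← (1−ω)·1.0000 + ω·0.5000 = 0.6000
  x2: GS value = (-11 - (-2)·0.6000) / (5) = -1.9600;  x2 ← (1−ω)·1.0000 + ω·-1.9600 = -1.3680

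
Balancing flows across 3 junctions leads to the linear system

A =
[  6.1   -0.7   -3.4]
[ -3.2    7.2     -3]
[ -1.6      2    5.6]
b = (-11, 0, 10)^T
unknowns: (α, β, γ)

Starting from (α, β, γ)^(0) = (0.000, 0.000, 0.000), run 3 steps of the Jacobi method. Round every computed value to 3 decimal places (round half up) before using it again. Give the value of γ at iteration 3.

Iteration 1:
  α = (-11 - (-0.7)·0.000 - (-3.4)·0.000) / (6.1) = -1.803
  β = (0 - (-3.2)·0.000 - (-3)·0.000) / (7.2) = 0.000
  γ = (10 - (-1.6)·0.000 - (2)·0.000) / (5.6) = 1.786
Iteration 2:
  α = (-11 - (-0.7)·0.000 - (-3.4)·1.786) / (6.1) = -0.808
  β = (0 - (-3.2)·-1.803 - (-3)·1.786) / (7.2) = -0.057
  γ = (10 - (-1.6)·-1.803 - (2)·0.000) / (5.6) = 1.271
Iteration 3:
  α = (-11 - (-0.7)·-0.057 - (-3.4)·1.271) / (6.1) = -1.101
  β = (0 - (-3.2)·-0.808 - (-3)·1.271) / (7.2) = 0.170
  γ = (10 - (-1.6)·-0.808 - (2)·-0.057) / (5.6) = 1.575

1.575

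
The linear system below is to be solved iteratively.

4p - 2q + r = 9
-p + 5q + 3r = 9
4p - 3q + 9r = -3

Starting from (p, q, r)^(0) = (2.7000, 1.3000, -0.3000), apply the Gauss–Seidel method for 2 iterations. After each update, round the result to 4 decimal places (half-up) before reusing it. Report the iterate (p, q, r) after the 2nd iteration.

(3.7368, 3.0257, -0.9856)

Iteration 1:
  p = (9 - (-2)·1.3000 - (1)·-0.3000) / (4) = 2.9750
  q = (9 - (-1)·2.9750 - (3)·-0.3000) / (5) = 2.5750
  r = (-3 - (4)·2.9750 - (-3)·2.5750) / (9) = -0.7972
Iteration 2:
  p = (9 - (-2)·2.5750 - (1)·-0.7972) / (4) = 3.7368
  q = (9 - (-1)·3.7368 - (3)·-0.7972) / (5) = 3.0257
  r = (-3 - (4)·3.7368 - (-3)·3.0257) / (9) = -0.9856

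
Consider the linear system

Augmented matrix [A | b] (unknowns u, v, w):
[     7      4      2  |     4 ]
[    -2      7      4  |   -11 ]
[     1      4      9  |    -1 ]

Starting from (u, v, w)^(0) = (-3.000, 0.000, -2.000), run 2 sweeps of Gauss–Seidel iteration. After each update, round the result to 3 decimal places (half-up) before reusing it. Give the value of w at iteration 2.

Iteration 1:
  u = (4 - (4)·0.000 - (2)·-2.000) / (7) = 1.143
  v = (-11 - (-2)·1.143 - (4)·-2.000) / (7) = -0.102
  w = (-1 - (1)·1.143 - (4)·-0.102) / (9) = -0.193
Iteration 2:
  u = (4 - (4)·-0.102 - (2)·-0.193) / (7) = 0.685
  v = (-11 - (-2)·0.685 - (4)·-0.193) / (7) = -1.265
  w = (-1 - (1)·0.685 - (4)·-1.265) / (9) = 0.375

0.375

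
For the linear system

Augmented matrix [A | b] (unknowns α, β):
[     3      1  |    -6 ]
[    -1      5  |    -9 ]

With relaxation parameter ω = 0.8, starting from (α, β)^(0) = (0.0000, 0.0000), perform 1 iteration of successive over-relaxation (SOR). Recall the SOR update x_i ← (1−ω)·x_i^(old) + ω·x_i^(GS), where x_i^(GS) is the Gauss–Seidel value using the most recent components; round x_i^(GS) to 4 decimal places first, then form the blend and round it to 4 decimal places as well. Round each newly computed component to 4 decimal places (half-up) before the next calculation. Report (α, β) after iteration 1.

Iteration 1:
  α: GS value = (-6 - (1)·0.0000) / (3) = -2.0000;  α ← (1−ω)·0.0000 + ω·-2.0000 = -1.6000
  β: GS value = (-9 - (-1)·-1.6000) / (5) = -2.1200;  β ← (1−ω)·0.0000 + ω·-2.1200 = -1.6960

(-1.6000, -1.6960)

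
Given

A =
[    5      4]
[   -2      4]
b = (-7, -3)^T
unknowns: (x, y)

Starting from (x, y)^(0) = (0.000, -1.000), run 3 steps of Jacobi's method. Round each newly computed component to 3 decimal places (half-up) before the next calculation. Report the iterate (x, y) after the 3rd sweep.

Iteration 1:
  x = (-7 - (4)·-1.000) / (5) = -0.600
  y = (-3 - (-2)·0.000) / (4) = -0.750
Iteration 2:
  x = (-7 - (4)·-0.750) / (5) = -0.800
  y = (-3 - (-2)·-0.600) / (4) = -1.050
Iteration 3:
  x = (-7 - (4)·-1.050) / (5) = -0.560
  y = (-3 - (-2)·-0.800) / (4) = -1.150

(-0.560, -1.150)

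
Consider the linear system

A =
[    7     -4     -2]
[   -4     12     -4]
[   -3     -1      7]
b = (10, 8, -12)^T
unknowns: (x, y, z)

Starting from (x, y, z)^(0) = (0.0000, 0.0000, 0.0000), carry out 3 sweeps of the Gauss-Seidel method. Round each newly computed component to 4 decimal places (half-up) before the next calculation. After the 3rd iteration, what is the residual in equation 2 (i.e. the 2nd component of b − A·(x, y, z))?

Iteration 1:
  x = (10 - (-4)·0.0000 - (-2)·0.0000) / (7) = 1.4286
  y = (8 - (-4)·1.4286 - (-4)·0.0000) / (12) = 1.1429
  z = (-12 - (-3)·1.4286 - (-1)·1.1429) / (7) = -0.9388
Iteration 2:
  x = (10 - (-4)·1.1429 - (-2)·-0.9388) / (7) = 1.8134
  y = (8 - (-4)·1.8134 - (-4)·-0.9388) / (12) = 0.9582
  z = (-12 - (-3)·1.8134 - (-1)·0.9582) / (7) = -0.8002
Iteration 3:
  x = (10 - (-4)·0.9582 - (-2)·-0.8002) / (7) = 1.7475
  y = (8 - (-4)·1.7475 - (-4)·-0.8002) / (12) = 0.9824
  z = (-12 - (-3)·1.7475 - (-1)·0.9824) / (7) = -0.8250
Residual b − A·x = (0.0471, -0.0988, -0.0001)

-0.0988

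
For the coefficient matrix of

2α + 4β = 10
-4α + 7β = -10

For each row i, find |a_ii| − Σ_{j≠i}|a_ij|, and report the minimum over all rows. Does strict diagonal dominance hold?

row 1: |2| − (4) = -2
row 2: |7| − (4) = 3
minimum over rows = -2 → not strictly diagonally dominant

-2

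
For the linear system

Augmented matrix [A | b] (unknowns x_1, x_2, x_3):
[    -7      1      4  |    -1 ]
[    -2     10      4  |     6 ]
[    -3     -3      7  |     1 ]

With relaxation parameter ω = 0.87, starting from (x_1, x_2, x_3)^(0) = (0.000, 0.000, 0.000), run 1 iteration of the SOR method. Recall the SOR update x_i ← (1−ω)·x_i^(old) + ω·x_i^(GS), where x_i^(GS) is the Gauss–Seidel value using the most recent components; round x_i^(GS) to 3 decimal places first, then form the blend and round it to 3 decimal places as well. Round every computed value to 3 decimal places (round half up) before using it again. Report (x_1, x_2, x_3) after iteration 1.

Iteration 1:
  x_1: GS value = (-1 - (1)·0.000 - (4)·0.000) / (-7) = 0.143;  x_1 ← (1−ω)·0.000 + ω·0.143 = 0.124
  x_2: GS value = (6 - (-2)·0.124 - (4)·0.000) / (10) = 0.625;  x_2 ← (1−ω)·0.000 + ω·0.625 = 0.544
  x_3: GS value = (1 - (-3)·0.124 - (-3)·0.544) / (7) = 0.429;  x_3 ← (1−ω)·0.000 + ω·0.429 = 0.373

(0.124, 0.544, 0.373)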